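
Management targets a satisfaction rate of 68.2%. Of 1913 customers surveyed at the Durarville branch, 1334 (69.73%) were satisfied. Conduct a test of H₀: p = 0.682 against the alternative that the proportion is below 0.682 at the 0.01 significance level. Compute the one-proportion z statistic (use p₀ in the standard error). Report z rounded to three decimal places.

p̂ = 1334/1913 ≈ 0.697334.
SE = √(p₀(1−p₀)/n) = √(0.21688/1913) = 0.010648.
z = (0.697334 − 0.682)/0.010648 = 0.015334/0.010648 = 1.440.
p-value = P(Z < 1.440) ≈ 0.9251. With α = 0.01, fail to reject H₀.

z = 1.440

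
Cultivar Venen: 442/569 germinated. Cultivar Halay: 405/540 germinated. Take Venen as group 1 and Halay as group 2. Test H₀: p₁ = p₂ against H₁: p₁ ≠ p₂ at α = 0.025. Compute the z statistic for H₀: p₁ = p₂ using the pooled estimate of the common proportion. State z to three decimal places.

z = 1.050

p̂₁ = 442/569 = 0.77680, p̂₂ = 405/540 = 0.75000.
Pooled p̂ = (442+405)/(569+540) = 847/1109 = 0.76375.
SE = √(0.180435 × 0.00360932) = 0.02552.
z = (0.77680 − 0.75000)/0.02552 = 0.02680/0.02552 = 1.050.
p-value = 2·P(Z > 1.050) ≈ 0.2936; since p > α = 0.025, fail to reject H₀.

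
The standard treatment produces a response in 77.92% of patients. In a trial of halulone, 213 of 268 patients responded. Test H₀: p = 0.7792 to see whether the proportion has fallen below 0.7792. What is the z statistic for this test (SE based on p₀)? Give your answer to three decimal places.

z = 0.615

p̂ = 213/268 ≈ 0.79478.
Standard error under H₀: √(0.7792×0.2208/268) = 0.02534.
z = (0.79478 − 0.7792)/0.02534 = 0.01558/0.02534 = 0.615.
p-value = P(Z < 0.615) ≈ 0.7306.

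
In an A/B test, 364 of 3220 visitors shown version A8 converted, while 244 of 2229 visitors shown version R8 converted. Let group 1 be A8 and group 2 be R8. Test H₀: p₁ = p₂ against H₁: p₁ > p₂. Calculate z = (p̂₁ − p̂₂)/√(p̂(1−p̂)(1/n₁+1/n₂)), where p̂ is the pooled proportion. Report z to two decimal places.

z = 0.41

p̂₁ = 364/3220 ≈ 0.11304, p̂₂ = 244/2229 ≈ 0.10947.
Pooled p̂ = (364+244)/(3220+2229) = 608/5449 = 0.11158.
SE = √(p̂(1−p̂)(1/n₁+1/n₂)) = √(0.11158·0.88842·0.000759191) = √(7.52586e-05) = 0.00868.
z = (0.11304 − 0.10947)/0.00868 = 0.00357/0.00868 = 0.41.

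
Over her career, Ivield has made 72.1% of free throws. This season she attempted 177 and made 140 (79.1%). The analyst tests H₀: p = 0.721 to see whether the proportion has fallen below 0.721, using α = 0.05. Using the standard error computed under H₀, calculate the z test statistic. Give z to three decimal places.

p̂ = 140/177 ≈ 0.79096.
SE = √(p₀(1−p₀)/n) = √(0.20116/177) = 0.03371.
z = (0.79096 − 0.721)/0.03371 = 0.06996/0.03371 = 2.075.
p-value = P(Z < 2.075) ≈ 0.9810. With α = 0.05, fail to reject H₀.

z = 2.075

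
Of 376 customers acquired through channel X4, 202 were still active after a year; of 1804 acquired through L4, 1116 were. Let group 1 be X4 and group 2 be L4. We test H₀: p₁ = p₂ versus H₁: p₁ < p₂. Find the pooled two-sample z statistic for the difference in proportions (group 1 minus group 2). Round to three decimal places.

z = -2.936

p̂₁ = 202/376 = 0.537234, p̂₂ = 1116/1804 = 0.618625.
Pooled p̂ = (202+1116)/(376+1804) = 1318/2180 = 0.604587.
SE = √(0.239062 × 0.0032139) = 0.027719.
z = (0.537234 − 0.618625)/0.027719 = -0.081391/0.027719 = -2.936.
p-value = P(Z < -2.936) ≈ 0.0017.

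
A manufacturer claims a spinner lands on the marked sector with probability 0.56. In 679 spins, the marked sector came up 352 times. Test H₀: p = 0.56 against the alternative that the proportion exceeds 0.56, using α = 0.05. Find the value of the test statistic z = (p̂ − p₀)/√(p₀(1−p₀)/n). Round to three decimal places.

p̂ = 352/679 = 0.51841.
Standard error under H₀: √(0.56×0.44/679) = 0.01905.
z = (0.51841 − 0.56)/0.01905 = -0.04159/0.01905 = -2.183.
p-value = P(Z > -2.183) ≈ 0.9855. With α = 0.05, fail to reject H₀.

z = -2.183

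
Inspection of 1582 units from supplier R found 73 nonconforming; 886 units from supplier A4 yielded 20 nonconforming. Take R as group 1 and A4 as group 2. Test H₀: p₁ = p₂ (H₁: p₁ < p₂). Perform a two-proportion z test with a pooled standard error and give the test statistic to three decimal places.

p̂₁ = 73/1582 = 0.04614, p̂₂ = 20/886 = 0.02257.
Pooled p̂ = (73+20)/(1582+886) = 93/2468 = 0.03768.
SE = √(p̂(1−p̂)(1/n₁+1/n₂)) = √(0.03768·0.96232·0.00176078) = √(6.385e-05) = 0.00799.
z = (0.04614 − 0.02257)/0.00799 = 0.02357/0.00799 = 2.950.
p-value = P(Z < 2.950) ≈ 0.9984.

z = 2.950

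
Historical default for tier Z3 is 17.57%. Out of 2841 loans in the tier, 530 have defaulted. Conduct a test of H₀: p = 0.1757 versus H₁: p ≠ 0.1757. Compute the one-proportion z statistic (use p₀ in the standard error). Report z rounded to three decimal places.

p̂ = 530/2841 ≈ 0.18655.
Under H₀, SE = √(0.1757·0.8243/2841) = √(5.09784e-05) = 0.00714.
z = (0.18655 − 0.1757)/0.00714 = 0.01085/0.00714 = 1.520.
p-value = 2·P(Z > 1.520) ≈ 0.1285.

z = 1.520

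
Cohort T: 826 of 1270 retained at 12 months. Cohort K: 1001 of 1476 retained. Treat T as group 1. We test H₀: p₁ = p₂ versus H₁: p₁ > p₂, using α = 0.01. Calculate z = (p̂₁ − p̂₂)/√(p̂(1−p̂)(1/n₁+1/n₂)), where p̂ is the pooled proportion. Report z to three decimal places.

z = -1.539

p̂₁ = 826/1270 ≈ 0.65039, p̂₂ = 1001/1476 ≈ 0.67818.
Pooled p̂ = (826+1001)/(1270+1476) = 1827/2746 = 0.66533.
SE = √(p̂(1−p̂)(1/n₁+1/n₂)) = √(0.66533·0.33467·0.00146491) = √(0.000326185) = 0.01806.
z = (0.65039 − 0.67818)/0.01806 = -0.02779/0.01806 = -1.539.
p-value = P(Z > -1.539) ≈ 0.9381. With α = 0.01, fail to reject H₀.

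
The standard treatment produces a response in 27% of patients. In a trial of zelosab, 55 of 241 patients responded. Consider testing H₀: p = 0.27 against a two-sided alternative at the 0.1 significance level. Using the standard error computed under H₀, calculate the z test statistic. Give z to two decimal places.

z = -1.46

p̂ = 55/241 = 0.2282.
SE = √(p₀(1−p₀)/n) = √(0.1971/241) = 0.0286.
z = (0.2282 − 0.27)/0.0286 = -0.0418/0.0286 = -1.46.
p-value = 2·P(Z > 1.461) ≈ 0.1440; since p > α = 0.1, fail to reject H₀.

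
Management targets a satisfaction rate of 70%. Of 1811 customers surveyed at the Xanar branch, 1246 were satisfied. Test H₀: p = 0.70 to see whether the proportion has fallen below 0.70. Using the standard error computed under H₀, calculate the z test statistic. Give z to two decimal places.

p̂ = 1246/1811 = 0.6880.
Under H₀, SE = √(0.7·0.3/1811) = √(0.000115958) = 0.0108.
z = (0.6880 − 0.7)/0.0108 = -0.0120/0.0108 = -1.11.
p-value = P(Z < -1.113) ≈ 0.1329.

z = -1.11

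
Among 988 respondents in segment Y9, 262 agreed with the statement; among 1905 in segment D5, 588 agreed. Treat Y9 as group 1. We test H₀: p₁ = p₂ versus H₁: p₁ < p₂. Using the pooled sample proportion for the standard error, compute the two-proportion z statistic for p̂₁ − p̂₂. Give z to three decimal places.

z = -2.435

p̂₁ = 262/988 ≈ 0.265182, p̂₂ = 588/1905 ≈ 0.308661.
Pooled p̂ = (262+588)/(988+1905) = 850/2893 = 0.293813.
SE = √(0.207487 × 0.00153708) = 0.017858.
z = (0.265182 − 0.308661)/0.017858 = -0.043479/0.017858 = -2.435.
p-value = P(Z < -2.435) ≈ 0.0075.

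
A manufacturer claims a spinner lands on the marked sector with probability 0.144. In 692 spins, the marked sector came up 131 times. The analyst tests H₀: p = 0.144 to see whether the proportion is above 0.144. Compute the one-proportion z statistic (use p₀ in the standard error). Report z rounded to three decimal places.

z = 3.395

p̂ = 131/692 = 0.189306.
SE = √(p₀(1−p₀)/n) = √(0.12326/692) = 0.013346.
z = (0.189306 − 0.144)/0.013346 = 0.045306/0.013346 = 3.395.
p-value = P(Z > 3.395) ≈ 0.0003.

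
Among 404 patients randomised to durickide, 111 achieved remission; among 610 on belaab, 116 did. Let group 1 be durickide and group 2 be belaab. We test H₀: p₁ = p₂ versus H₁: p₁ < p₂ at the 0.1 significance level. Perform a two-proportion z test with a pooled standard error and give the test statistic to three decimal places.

p̂₁ = 111/404 ≈ 0.274752, p̂₂ = 116/610 ≈ 0.190164.
Pooled p̂ = (111+116)/(404+610) = 227/1014 = 0.223866.
SE = √(0.17375 × 0.00411459) = 0.026738.
z = (0.274752 − 0.190164)/0.026738 = 0.084588/0.026738 = 3.164.
p-value = P(Z < 3.164) ≈ 0.9992. With α = 0.1, fail to reject H₀.

z = 3.164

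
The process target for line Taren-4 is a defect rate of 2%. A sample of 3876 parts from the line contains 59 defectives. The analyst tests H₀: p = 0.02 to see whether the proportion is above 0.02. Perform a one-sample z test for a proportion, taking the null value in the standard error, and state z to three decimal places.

z = -2.125

p̂ = 59/3876 ≈ 0.0152219.
SE = √(p₀(1−p₀)/n) = √(0.0196/3876) = 0.0022487.
z = (0.0152219 − 0.02)/0.0022487 = -0.0047781/0.0022487 = -2.125.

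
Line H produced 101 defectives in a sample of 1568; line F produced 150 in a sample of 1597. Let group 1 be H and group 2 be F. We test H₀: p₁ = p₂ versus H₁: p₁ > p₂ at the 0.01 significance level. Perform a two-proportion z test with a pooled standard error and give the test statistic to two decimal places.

p̂₁ = 101/1568 ≈ 0.0644, p̂₂ = 150/1597 ≈ 0.0939.
Pooled p̂ = (101+150)/(1568+1597) = 251/3165 = 0.0793.
SE = √(p̂(1−p̂)(1/n₁+1/n₂)) = √(0.0793·0.9207·0.00126393) = √(9.22866e-05) = 0.0096.
z = (0.0644 − 0.0939)/0.0096 = -0.0295/0.0096 = -3.07.
p-value = P(Z > -3.072) ≈ 0.9989. With α = 0.01, fail to reject H₀.

z = -3.07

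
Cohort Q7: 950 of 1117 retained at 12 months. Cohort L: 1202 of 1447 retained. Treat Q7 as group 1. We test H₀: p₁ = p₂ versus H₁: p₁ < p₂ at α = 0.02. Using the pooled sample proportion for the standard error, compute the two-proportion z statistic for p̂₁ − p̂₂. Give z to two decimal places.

z = 1.35

p̂₁ = 950/1117 ≈ 0.85049, p̂₂ = 1202/1447 ≈ 0.83068.
Pooled p̂ = (950+1202)/(1117+1447) = 2152/2564 = 0.83931.
SE = √(0.134866 × 0.00158634) = 0.01463.
z = (0.85049 − 0.83068)/0.01463 = 0.01981/0.01463 = 1.35.
p-value = P(Z < 1.354) ≈ 0.9122. With α = 0.02, fail to reject H₀.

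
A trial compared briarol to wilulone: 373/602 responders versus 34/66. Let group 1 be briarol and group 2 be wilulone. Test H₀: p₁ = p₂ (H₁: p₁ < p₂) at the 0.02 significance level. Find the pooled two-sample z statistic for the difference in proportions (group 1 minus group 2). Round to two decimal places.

p̂₁ = 373/602 ≈ 0.6196, p̂₂ = 34/66 ≈ 0.5152.
Pooled p̂ = (373+34)/(602+66) = 407/668 = 0.6093.
SE = √(p̂(1−p̂)(1/n₁+1/n₂)) = √(0.6093·0.3907·0.0168126) = √(0.00400238) = 0.0633.
z = (0.6196 − 0.5152)/0.0633 = 0.1044/0.0633 = 1.65.
p-value = P(Z < 1.651) ≈ 0.9506, so at α = 0.02 we fail to reject H₀.

z = 1.65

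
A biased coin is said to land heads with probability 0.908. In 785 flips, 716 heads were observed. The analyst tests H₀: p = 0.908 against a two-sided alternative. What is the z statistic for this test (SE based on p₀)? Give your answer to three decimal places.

z = 0.398

p̂ = 716/785 = 0.912102.
Under H₀, SE = √(0.908·0.092/785) = √(0.000106415) = 0.010316.
z = (0.912102 − 0.908)/0.010316 = 0.004102/0.010316 = 0.398.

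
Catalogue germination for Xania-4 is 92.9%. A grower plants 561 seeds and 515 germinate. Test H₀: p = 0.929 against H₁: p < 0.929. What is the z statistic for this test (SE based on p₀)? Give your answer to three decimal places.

p̂ = 515/561 = 0.918004.
SE = √(p₀(1−p₀)/n) = √(0.065959/561) = 0.010843.
z = (0.918004 − 0.929)/0.010843 = -0.010996/0.010843 = -1.014.

z = -1.014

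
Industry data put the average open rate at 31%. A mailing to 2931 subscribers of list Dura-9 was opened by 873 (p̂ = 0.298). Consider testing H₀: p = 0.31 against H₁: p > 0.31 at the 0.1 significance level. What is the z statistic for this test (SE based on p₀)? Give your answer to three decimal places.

p̂ = 873/2931 = 0.297851.
Under H₀, SE = √(0.31·0.69/2931) = √(7.29785e-05) = 0.008543.
z = (0.297851 − 0.31)/0.008543 = -0.012149/0.008543 = -1.422.
p-value = P(Z > -1.422) ≈ 0.9225, so at α = 0.1 we fail to reject H₀.

z = -1.422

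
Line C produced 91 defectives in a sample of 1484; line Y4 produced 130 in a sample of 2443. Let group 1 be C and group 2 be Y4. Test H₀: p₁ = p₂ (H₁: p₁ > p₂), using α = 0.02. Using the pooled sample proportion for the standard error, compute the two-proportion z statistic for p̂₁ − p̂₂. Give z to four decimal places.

z = 1.0689

p̂₁ = 91/1484 ≈ 0.0613208, p̂₂ = 130/2443 ≈ 0.0532133.
Pooled p̂ = (91+130)/(1484+2443) = 221/3927 = 0.0562771.
SE = √(p̂(1−p̂)(1/n₁+1/n₂)) = √(0.0562771·0.9437229·0.00108319) = √(5.7528e-05) = 0.0075847.
z = (0.0613208 − 0.0532133)/0.0075847 = 0.0081075/0.0075847 = 1.0689.
p-value = P(Z > 1.069) ≈ 0.1426, so at α = 0.02 we fail to reject H₀.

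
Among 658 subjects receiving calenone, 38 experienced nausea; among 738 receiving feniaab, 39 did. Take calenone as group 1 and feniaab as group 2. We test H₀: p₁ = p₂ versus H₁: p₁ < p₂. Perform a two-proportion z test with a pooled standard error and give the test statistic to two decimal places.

z = 0.40

p̂₁ = 38/658 ≈ 0.05775, p̂₂ = 39/738 ≈ 0.05285.
Pooled p̂ = (38+39)/(658+738) = 77/1396 = 0.05516.
SE = √(0.0521152 × 0.00287477) = 0.01224.
z = (0.05775 − 0.05285)/0.01224 = 0.00490/0.01224 = 0.40.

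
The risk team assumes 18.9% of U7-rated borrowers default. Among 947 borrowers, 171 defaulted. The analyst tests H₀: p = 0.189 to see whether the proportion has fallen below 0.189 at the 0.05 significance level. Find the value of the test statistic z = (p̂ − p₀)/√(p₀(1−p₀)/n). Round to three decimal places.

z = -0.663

p̂ = 171/947 = 0.18057.
Under H₀, SE = √(0.189·0.811/947) = √(0.000161857) = 0.01272.
z = (0.18057 − 0.189)/0.01272 = -0.00843/0.01272 = -0.663.
p-value = P(Z < -0.663) ≈ 0.2538. With α = 0.05, fail to reject H₀.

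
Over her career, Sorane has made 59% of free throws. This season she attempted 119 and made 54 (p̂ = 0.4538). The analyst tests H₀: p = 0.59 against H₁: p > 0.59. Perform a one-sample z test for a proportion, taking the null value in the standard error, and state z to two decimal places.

z = -3.02

p̂ = 54/119 ≈ 0.4538.
SE = √(p₀(1−p₀)/n) = √(0.2419/119) = 0.0451.
z = (0.4538 − 0.59)/0.0451 = -0.1362/0.0451 = -3.02.
p-value = P(Z > -3.021) ≈ 0.9987.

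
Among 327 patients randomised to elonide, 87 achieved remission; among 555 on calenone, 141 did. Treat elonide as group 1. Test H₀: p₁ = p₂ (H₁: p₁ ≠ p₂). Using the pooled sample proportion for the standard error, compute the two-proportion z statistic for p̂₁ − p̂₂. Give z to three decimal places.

p̂₁ = 87/327 = 0.266055, p̂₂ = 141/555 = 0.254054.
Pooled p̂ = (87+141)/(327+555) = 228/882 = 0.258503.
SE = √(p̂(1−p̂)(1/n₁+1/n₂)) = √(0.258503·0.741497·0.00485991) = √(0.000931544) = 0.030521.
z = (0.266055 − 0.254054)/0.030521 = 0.012001/0.030521 = 0.393.

z = 0.393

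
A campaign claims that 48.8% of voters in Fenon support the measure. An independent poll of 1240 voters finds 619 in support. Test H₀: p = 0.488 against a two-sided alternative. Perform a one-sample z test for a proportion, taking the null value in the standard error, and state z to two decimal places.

z = 0.79

p̂ = 619/1240 = 0.4992.
Under H₀, SE = √(0.488·0.512/1240) = √(0.000201497) = 0.0142.
z = (0.4992 − 0.488)/0.0142 = 0.0112/0.0142 = 0.79.
p-value = 2·P(Z > 0.789) ≈ 0.4304.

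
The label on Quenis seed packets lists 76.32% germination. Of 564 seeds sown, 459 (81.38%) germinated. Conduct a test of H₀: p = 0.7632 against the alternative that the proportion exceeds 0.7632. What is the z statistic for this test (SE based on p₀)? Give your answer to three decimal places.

z = 2.828

p̂ = 459/564 = 0.81383.
SE = √(p₀(1−p₀)/n) = √(0.18073/564) = 0.01790.
z = (0.81383 − 0.7632)/0.01790 = 0.05063/0.01790 = 2.828.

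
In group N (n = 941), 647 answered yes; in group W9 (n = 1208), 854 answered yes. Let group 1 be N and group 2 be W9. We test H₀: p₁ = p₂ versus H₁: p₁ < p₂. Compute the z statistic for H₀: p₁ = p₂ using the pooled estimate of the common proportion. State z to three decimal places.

z = -0.972

p̂₁ = 647/941 = 0.687566, p̂₂ = 854/1208 = 0.706954.
Pooled p̂ = (647+854)/(941+1208) = 1501/2149 = 0.698464.
SE = √(p̂(1−p̂)(1/n₁+1/n₂)) = √(0.698464·0.301536·0.00189051) = √(0.000398165) = 0.019954.
z = (0.687566 − 0.706954)/0.019954 = -0.019388/0.019954 = -0.972.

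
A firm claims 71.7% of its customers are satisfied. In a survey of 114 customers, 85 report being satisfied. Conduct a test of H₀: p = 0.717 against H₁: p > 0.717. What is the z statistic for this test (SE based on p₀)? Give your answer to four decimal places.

z = 0.6782

p̂ = 85/114 ≈ 0.745614.
SE = √(p₀(1−p₀)/n) = √(0.20291/114) = 0.042189.
z = (0.745614 − 0.717)/0.042189 = 0.028614/0.042189 = 0.6782.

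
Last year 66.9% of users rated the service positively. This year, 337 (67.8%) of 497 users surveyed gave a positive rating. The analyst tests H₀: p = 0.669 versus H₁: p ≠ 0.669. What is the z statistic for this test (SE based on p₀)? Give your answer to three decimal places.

p̂ = 337/497 = 0.67807.
SE = √(p₀(1−p₀)/n) = √(0.22144/497) = 0.02111.
z = (0.67807 − 0.669)/0.02111 = 0.00907/0.02111 = 0.430.
Two-sided p-value ≈ 2·Φ(−0.430) = 0.6675.

z = 0.430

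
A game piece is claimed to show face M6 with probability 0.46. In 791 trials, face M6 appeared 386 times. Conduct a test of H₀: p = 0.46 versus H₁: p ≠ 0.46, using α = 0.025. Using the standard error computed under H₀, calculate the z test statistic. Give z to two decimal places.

p̂ = 386/791 = 0.4880.
Under H₀, SE = √(0.46·0.54/791) = √(0.000314033) = 0.0177.
z = (0.4880 − 0.46)/0.0177 = 0.0280/0.0177 = 1.58.
Two-sided p-value ≈ 2·Φ(−1.579) = 0.1142. With α = 0.025, fail to reject H₀.

z = 1.58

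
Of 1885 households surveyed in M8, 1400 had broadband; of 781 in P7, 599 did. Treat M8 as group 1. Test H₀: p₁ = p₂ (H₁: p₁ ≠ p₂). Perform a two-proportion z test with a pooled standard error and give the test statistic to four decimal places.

z = -1.3162

p̂₁ = 1400/1885 = 0.742706, p̂₂ = 599/781 = 0.766965.
Pooled p̂ = (1400+599)/(1885+781) = 1999/2666 = 0.749812.
SE = √(0.187594 × 0.00181091) = 0.018431.
z = (0.742706 − 0.766965)/0.018431 = -0.024259/0.018431 = -1.3162.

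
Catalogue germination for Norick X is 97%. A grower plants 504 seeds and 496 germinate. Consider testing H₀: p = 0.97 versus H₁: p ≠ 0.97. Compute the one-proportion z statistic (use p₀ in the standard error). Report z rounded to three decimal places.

z = 1.859

p̂ = 496/504 = 0.98413.
Under H₀, SE = √(0.97·0.03/504) = √(5.77381e-05) = 0.00760.
z = (0.98413 − 0.97)/0.00760 = 0.01413/0.00760 = 1.859.
p-value = 2·P(Z > 1.859) ≈ 0.0630.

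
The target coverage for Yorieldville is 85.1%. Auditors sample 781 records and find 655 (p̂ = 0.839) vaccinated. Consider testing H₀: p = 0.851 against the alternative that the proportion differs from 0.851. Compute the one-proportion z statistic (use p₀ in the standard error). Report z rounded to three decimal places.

p̂ = 655/781 = 0.83867.
Under H₀, SE = √(0.851·0.149/781) = √(0.000162355) = 0.01274.
z = (0.83867 − 0.851)/0.01274 = -0.01233/0.01274 = -0.968.
p-value = 2·P(Z > 0.968) ≈ 0.3331.

z = -0.968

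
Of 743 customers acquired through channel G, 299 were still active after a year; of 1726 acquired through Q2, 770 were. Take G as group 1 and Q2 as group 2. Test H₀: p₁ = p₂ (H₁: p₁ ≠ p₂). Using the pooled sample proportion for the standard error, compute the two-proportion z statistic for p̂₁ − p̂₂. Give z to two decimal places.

p̂₁ = 299/743 = 0.4024, p̂₂ = 770/1726 = 0.4461.
Pooled p̂ = (299+770)/(743+1726) = 1069/2469 = 0.4330.
SE = √(p̂(1−p̂)(1/n₁+1/n₂)) = √(0.4330·0.5670·0.00192527) = √(0.000472667) = 0.0217.
z = (0.4024 − 0.4461)/0.0217 = -0.0437/0.0217 = -2.01.

z = -2.01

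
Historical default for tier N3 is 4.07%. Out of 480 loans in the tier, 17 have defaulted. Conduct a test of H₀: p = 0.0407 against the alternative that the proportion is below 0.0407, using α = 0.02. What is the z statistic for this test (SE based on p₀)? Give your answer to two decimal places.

z = -0.59

p̂ = 17/480 = 0.0354.
Under H₀, SE = √(0.0407·0.9593/480) = √(8.13406e-05) = 0.0090.
z = (0.0354 − 0.0407)/0.0090 = -0.0053/0.0090 = -0.59.
p-value = P(Z < -0.586) ≈ 0.2790, so at α = 0.02 we fail to reject H₀.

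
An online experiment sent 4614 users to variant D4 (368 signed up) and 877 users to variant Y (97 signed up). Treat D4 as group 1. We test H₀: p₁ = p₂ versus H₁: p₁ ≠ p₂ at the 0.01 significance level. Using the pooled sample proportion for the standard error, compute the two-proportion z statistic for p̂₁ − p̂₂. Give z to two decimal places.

p̂₁ = 368/4614 ≈ 0.07976, p̂₂ = 97/877 ≈ 0.11060.
Pooled p̂ = (368+97)/(4614+877) = 465/5491 = 0.08468.
SE = √(0.0775126 × 0.00135698) = 0.01026.
z = (0.07976 − 0.11060)/0.01026 = -0.03084/0.01026 = -3.01.
Two-sided p-value ≈ 2·Φ(−3.008) = 0.0026; since p < α = 0.01, reject H₀.

z = -3.01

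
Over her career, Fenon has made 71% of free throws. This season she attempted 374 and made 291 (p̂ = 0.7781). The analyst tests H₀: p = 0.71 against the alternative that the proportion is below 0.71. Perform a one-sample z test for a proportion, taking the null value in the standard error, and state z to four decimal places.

p̂ = 291/374 ≈ 0.7780749.
SE = √(p₀(1−p₀)/n) = √(0.2059/374) = 0.0234635.
z = (0.7780749 − 0.71)/0.0234635 = 0.0680749/0.0234635 = 2.9013.
p-value = P(Z < 2.901) ≈ 0.9981.

z = 2.9013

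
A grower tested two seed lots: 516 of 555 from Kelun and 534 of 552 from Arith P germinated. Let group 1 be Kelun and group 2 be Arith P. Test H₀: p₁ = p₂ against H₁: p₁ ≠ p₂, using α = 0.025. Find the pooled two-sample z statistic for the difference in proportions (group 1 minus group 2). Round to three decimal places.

z = -2.835

p̂₁ = 516/555 ≈ 0.929730, p̂₂ = 534/552 ≈ 0.967391.
Pooled p̂ = (516+534)/(555+552) = 1050/1107 = 0.948509.
SE = √(p̂(1−p̂)(1/n₁+1/n₂)) = √(0.948509·0.051491·0.0036134) = √(0.000176476) = 0.013284.
z = (0.929730 − 0.967391)/0.013284 = -0.037661/0.013284 = -2.835.
Two-sided p-value ≈ 2·Φ(−2.835) = 0.0046, so at α = 0.025 we reject H₀.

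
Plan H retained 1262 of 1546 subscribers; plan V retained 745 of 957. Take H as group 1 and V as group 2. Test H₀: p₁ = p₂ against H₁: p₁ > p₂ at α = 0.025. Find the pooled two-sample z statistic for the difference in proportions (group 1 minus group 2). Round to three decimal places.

p̂₁ = 1262/1546 ≈ 0.81630, p̂₂ = 745/957 ≈ 0.77847.
Pooled p̂ = (1262+745)/(1546+957) = 2007/2503 = 0.80184.
SE = √(0.158894 × 0.00169176) = 0.01640.
z = (0.81630 − 0.77847)/0.01640 = 0.03783/0.01640 = 2.307.
p-value = P(Z > 2.307) ≈ 0.0105; since p < α = 0.025, reject H₀.

z = 2.307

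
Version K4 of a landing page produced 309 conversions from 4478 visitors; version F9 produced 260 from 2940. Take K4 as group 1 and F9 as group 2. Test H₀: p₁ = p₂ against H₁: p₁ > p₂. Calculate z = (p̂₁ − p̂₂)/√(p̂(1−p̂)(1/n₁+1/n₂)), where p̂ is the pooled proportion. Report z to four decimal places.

z = -3.0760

p̂₁ = 309/4478 ≈ 0.069004, p̂₂ = 260/2940 ≈ 0.088435.
Pooled p̂ = (309+260)/(4478+2940) = 569/7418 = 0.076705.
SE = √(0.0708216 × 0.00056345) = 0.006317.
z = (0.069004 − 0.088435)/0.006317 = -0.019431/0.006317 = -3.0760.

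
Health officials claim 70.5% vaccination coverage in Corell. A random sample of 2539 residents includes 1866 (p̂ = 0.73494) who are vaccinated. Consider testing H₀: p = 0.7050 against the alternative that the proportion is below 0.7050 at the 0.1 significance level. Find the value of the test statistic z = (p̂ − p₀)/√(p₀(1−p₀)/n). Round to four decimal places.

p̂ = 1866/2539 ≈ 0.73493501.
SE = √(p₀(1−p₀)/n) = √(0.20798/2539) = 0.00905053.
z = (0.73493501 − 0.705)/0.00905053 = 0.02993501/0.00905053 = 3.3075.
p-value = P(Z < 3.308) ≈ 0.9995; since p > α = 0.1, fail to reject H₀.

z = 3.3075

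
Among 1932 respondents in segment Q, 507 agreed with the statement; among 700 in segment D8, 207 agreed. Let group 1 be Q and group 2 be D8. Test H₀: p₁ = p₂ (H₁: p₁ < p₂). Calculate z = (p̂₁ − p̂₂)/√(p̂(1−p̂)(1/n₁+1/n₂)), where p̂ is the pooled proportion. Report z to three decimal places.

p̂₁ = 507/1932 = 0.262422, p̂₂ = 207/700 = 0.295714.
Pooled p̂ = (507+207)/(1932+700) = 714/2632 = 0.271277.
SE = √(p̂(1−p̂)(1/n₁+1/n₂)) = √(0.271277·0.728723·0.00194617) = √(0.00038473) = 0.019615.
z = (0.262422 − 0.295714)/0.019615 = -0.033292/0.019615 = -1.697.

z = -1.697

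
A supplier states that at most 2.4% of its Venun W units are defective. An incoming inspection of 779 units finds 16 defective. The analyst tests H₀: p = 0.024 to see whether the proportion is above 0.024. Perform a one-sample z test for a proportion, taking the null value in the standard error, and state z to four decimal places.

z = -0.6311

p̂ = 16/779 ≈ 0.020539.
Under H₀, SE = √(0.024·0.976/779) = √(3.00693e-05) = 0.005484.
z = (0.020539 − 0.024)/0.005484 = -0.003461/0.005484 = -0.6311.
p-value = P(Z > -0.631) ≈ 0.7360.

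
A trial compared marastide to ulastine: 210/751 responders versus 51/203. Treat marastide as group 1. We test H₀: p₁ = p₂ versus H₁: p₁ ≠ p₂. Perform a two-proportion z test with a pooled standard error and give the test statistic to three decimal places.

p̂₁ = 210/751 ≈ 0.27963, p̂₂ = 51/203 ≈ 0.25123.
Pooled p̂ = (210+51)/(751+203) = 261/954 = 0.27358.
SE = √(0.198736 × 0.00625767) = 0.03527.
z = (0.27963 − 0.25123)/0.03527 = 0.02840/0.03527 = 0.805.
p-value = 2·P(Z > 0.805) ≈ 0.4207.

z = 0.805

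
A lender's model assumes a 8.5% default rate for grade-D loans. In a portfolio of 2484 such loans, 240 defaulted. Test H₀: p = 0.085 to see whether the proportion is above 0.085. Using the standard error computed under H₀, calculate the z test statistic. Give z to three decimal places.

z = 2.076

p̂ = 240/2484 = 0.096618.
SE = √(p₀(1−p₀)/n) = √(0.077775/2484) = 0.005596.
z = (0.096618 − 0.085)/0.005596 = 0.011618/0.005596 = 2.076.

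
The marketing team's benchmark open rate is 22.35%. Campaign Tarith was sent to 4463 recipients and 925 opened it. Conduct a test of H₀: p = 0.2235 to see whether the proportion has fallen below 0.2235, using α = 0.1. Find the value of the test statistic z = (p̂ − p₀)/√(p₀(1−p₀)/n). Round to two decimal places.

p̂ = 925/4463 ≈ 0.20726.
Standard error under H₀: √(0.2235×0.7765/4463) = 0.00624.
z = (0.20726 − 0.2235)/0.00624 = -0.01624/0.00624 = -2.60.
p-value = P(Z < -2.604) ≈ 0.0046, so at α = 0.1 we reject H₀.

z = -2.60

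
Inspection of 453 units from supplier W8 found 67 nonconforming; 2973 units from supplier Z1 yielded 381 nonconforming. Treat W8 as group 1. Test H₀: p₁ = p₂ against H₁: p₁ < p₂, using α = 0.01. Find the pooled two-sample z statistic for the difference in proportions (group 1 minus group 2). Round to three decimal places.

z = 1.161

p̂₁ = 67/453 ≈ 0.147903, p̂₂ = 381/2973 ≈ 0.128153.
Pooled p̂ = (67+381)/(453+2973) = 448/3426 = 0.130765.
SE = √(0.113665 × 0.00254387) = 0.017004.
z = (0.147903 − 0.128153)/0.017004 = 0.019750/0.017004 = 1.161.
p-value = P(Z < 1.161) ≈ 0.8773. With α = 0.01, fail to reject H₀.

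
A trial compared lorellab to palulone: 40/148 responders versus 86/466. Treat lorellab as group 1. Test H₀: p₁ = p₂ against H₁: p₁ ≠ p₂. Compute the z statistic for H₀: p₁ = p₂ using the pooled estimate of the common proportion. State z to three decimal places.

p̂₁ = 40/148 = 0.270270, p̂₂ = 86/466 = 0.184549.
Pooled p̂ = (40+86)/(148+466) = 126/614 = 0.205212.
SE = √(p̂(1−p̂)(1/n₁+1/n₂)) = √(0.205212·0.794788·0.00890268) = √(0.00145203) = 0.038105.
z = (0.270270 − 0.184549)/0.038105 = 0.085721/0.038105 = 2.250.

z = 2.250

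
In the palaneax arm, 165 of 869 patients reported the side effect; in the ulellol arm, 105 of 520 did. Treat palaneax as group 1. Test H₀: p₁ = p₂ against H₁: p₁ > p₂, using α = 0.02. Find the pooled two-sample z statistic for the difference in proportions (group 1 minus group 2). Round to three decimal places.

p̂₁ = 165/869 = 0.18987, p̂₂ = 105/520 = 0.20192.
Pooled p̂ = (165+105)/(869+520) = 270/1389 = 0.19438.
SE = √(0.156599 × 0.00307382) = 0.02194.
z = (0.18987 − 0.20192)/0.02194 = -0.01205/0.02194 = -0.549.
p-value = P(Z > -0.549) ≈ 0.7086. With α = 0.02, fail to reject H₀.

z = -0.549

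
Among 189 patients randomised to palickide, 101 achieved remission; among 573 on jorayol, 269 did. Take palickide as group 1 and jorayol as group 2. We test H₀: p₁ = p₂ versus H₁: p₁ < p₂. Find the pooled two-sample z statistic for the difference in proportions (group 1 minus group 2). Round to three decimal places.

z = 1.549

p̂₁ = 101/189 ≈ 0.53439, p̂₂ = 269/573 ≈ 0.46946.
Pooled p̂ = (101+269)/(189+573) = 370/762 = 0.48556.
SE = √(0.249792 × 0.00703621) = 0.04192.
z = (0.53439 − 0.46946)/0.04192 = 0.06493/0.04192 = 1.549.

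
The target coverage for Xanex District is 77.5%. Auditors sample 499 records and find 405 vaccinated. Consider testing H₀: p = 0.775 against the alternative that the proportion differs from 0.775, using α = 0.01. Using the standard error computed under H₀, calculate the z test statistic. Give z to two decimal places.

z = 1.96

p̂ = 405/499 ≈ 0.8116.
Standard error under H₀: √(0.775×0.225/499) = 0.0187.
z = (0.8116 − 0.775)/0.0187 = 0.0366/0.0187 = 1.96.
p-value = 2·P(Z > 1.959) ≈ 0.0501. With α = 0.01, fail to reject H₀.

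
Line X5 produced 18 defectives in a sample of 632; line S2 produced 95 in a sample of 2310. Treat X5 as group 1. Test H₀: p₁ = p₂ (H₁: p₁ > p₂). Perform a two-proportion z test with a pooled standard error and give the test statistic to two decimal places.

p̂₁ = 18/632 ≈ 0.0285, p̂₂ = 95/2310 ≈ 0.0411.
Pooled p̂ = (18+95)/(632+2310) = 113/2942 = 0.0384.
SE = √(p̂(1−p̂)(1/n₁+1/n₂)) = √(0.0384·0.9616·0.00201518) = √(7.44286e-05) = 0.0086.
z = (0.0285 − 0.0411)/0.0086 = -0.0126/0.0086 = -1.47.

z = -1.47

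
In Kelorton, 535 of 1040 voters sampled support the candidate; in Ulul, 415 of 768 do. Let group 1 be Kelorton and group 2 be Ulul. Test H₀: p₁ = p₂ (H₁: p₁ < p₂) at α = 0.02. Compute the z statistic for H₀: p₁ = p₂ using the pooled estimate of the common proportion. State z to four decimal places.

p̂₁ = 535/1040 = 0.514423, p̂₂ = 415/768 = 0.540365.
Pooled p̂ = (535+415)/(1040+768) = 950/1808 = 0.525442.
SE = √(p̂(1−p̂)(1/n₁+1/n₂)) = √(0.525442·0.474558·0.00226362) = √(0.00056444) = 0.023758.
z = (0.514423 − 0.540365)/0.023758 = -0.025942/0.023758 = -1.0919.
p-value = P(Z < -1.092) ≈ 0.1374. With α = 0.02, fail to reject H₀.

z = -1.0919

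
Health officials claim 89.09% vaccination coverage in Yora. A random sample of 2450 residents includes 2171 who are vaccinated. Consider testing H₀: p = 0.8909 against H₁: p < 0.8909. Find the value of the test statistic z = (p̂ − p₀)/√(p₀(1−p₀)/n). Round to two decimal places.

z = -0.76

p̂ = 2171/2450 ≈ 0.8861.
Standard error under H₀: √(0.8909×0.1091/2450) = 0.0063.
z = (0.8861 − 0.8909)/0.0063 = -0.0048/0.0063 = -0.76.
p-value = P(Z < -0.759) ≈ 0.2241.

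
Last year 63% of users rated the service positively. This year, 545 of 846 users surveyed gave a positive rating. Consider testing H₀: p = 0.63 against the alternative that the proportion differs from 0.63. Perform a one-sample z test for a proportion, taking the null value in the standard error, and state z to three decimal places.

p̂ = 545/846 ≈ 0.64421.
Under H₀, SE = √(0.63·0.37/846) = √(0.000275532) = 0.01660.
z = (0.64421 − 0.63)/0.01660 = 0.01421/0.01660 = 0.856.
p-value = 2·P(Z > 0.856) ≈ 0.3920.

z = 0.856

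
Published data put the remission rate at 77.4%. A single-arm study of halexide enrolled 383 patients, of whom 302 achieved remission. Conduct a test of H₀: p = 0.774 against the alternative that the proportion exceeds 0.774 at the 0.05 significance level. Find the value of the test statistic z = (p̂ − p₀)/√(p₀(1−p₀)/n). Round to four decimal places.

p̂ = 302/383 = 0.7885117.
Standard error under H₀: √(0.774×0.226/383) = 0.0213710.
z = (0.7885117 − 0.774)/0.0213710 = 0.0145117/0.0213710 = 0.6790.
p-value = P(Z > 0.679) ≈ 0.2486; since p > α = 0.05, fail to reject H₀.

z = 0.6790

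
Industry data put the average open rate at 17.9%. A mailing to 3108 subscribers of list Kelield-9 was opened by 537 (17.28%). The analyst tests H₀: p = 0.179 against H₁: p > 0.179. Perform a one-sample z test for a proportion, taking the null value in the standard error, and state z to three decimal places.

z = -0.905

p̂ = 537/3108 ≈ 0.172780.
SE = √(p₀(1−p₀)/n) = √(0.14696/3108) = 0.006876.
z = (0.172780 − 0.179)/0.006876 = -0.006220/0.006876 = -0.905.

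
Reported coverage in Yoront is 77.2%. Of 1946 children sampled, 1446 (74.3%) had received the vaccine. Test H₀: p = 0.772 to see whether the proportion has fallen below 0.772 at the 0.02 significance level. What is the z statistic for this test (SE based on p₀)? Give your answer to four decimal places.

z = -3.0427

p̂ = 1446/1946 = 0.7430627.
SE = √(p₀(1−p₀)/n) = √(0.17602/1946) = 0.0095105.
z = (0.7430627 − 0.772)/0.0095105 = -0.0289373/0.0095105 = -3.0427.
p-value = P(Z < -3.043) ≈ 0.0012. With α = 0.02, reject H₀.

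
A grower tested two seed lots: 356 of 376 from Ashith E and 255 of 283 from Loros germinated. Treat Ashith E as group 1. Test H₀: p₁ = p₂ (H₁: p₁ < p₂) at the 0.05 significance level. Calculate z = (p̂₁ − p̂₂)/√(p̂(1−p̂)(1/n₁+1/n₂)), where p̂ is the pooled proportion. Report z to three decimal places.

p̂₁ = 356/376 = 0.94681, p̂₂ = 255/283 = 0.90106.
Pooled p̂ = (356+255)/(376+283) = 611/659 = 0.92716.
SE = √(p̂(1−p̂)(1/n₁+1/n₂)) = √(0.92716·0.07284·0.00619314) = √(0.000418237) = 0.02045.
z = (0.94681 − 0.90106)/0.02045 = 0.04575/0.02045 = 2.237.
p-value = P(Z < 2.237) ≈ 0.9874, so at α = 0.05 we fail to reject H₀.

z = 2.237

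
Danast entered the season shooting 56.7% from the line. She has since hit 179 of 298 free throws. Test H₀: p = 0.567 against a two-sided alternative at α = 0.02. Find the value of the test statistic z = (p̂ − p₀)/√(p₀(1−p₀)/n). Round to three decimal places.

z = 1.173

p̂ = 179/298 ≈ 0.60067.
SE = √(p₀(1−p₀)/n) = √(0.24551/298) = 0.02870.
z = (0.60067 − 0.567)/0.02870 = 0.03367/0.02870 = 1.173.
p-value = 2·P(Z > 1.173) ≈ 0.2408, so at α = 0.02 we fail to reject H₀.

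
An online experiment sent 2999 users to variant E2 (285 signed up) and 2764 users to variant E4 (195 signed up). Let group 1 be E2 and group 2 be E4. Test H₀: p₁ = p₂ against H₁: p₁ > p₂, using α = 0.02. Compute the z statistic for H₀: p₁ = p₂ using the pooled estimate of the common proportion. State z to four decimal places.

p̂₁ = 285/2999 ≈ 0.0950317, p̂₂ = 195/2764 ≈ 0.0705499.
Pooled p̂ = (285+195)/(2999+2764) = 480/5763 = 0.0832900.
SE = √(p̂(1−p̂)(1/n₁+1/n₂)) = √(0.0832900·0.9167100·0.000695239) = √(5.30834e-05) = 0.0072858.
z = (0.0950317 − 0.0705499)/0.0072858 = 0.0244818/0.0072858 = 3.3602.
p-value = P(Z > 3.360) ≈ 0.0004, so at α = 0.02 we reject H₀.

z = 3.3602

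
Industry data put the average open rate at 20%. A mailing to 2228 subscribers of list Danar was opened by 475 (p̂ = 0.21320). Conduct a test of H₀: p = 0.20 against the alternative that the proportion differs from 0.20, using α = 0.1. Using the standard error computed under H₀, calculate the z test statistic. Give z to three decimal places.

p̂ = 475/2228 = 0.213196.
SE = √(p₀(1−p₀)/n) = √(0.16/2228) = 0.008474.
z = (0.213196 − 0.2)/0.008474 = 0.013196/0.008474 = 1.557.
Two-sided p-value ≈ 2·Φ(−1.557) = 0.1194. With α = 0.1, fail to reject H₀.

z = 1.557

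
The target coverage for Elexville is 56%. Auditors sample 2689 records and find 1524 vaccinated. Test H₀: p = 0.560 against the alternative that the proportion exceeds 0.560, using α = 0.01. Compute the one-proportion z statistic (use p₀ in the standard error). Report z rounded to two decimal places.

z = 0.71

p̂ = 1524/2689 = 0.5668.
Under H₀, SE = √(0.56·0.44/2689) = √(9.16326e-05) = 0.0096.
z = (0.5668 − 0.56)/0.0096 = 0.0068/0.0096 = 0.71.
p-value = P(Z > 0.706) ≈ 0.2402; since p > α = 0.01, fail to reject H₀.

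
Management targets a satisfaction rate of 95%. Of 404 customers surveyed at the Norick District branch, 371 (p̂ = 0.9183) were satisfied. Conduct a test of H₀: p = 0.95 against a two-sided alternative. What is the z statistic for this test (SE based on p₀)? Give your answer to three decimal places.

z = -2.922

p̂ = 371/404 ≈ 0.918317.
Under H₀, SE = √(0.95·0.05/404) = √(0.000117574) = 0.010843.
z = (0.918317 − 0.95)/0.010843 = -0.031683/0.010843 = -2.922.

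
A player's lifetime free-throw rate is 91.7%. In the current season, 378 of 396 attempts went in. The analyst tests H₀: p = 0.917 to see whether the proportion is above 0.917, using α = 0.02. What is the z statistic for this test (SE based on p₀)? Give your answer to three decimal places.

z = 2.708

p̂ = 378/396 ≈ 0.954545.
Standard error under H₀: √(0.917×0.083/396) = 0.013864.
z = (0.954545 − 0.917)/0.013864 = 0.037545/0.013864 = 2.708.
p-value = P(Z > 2.708) ≈ 0.0034; since p < α = 0.02, reject H₀.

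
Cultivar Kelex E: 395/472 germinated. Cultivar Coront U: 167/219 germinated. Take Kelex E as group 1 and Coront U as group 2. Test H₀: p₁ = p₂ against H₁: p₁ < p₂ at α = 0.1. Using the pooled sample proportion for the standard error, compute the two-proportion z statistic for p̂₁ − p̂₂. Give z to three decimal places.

z = 2.332

p̂₁ = 395/472 ≈ 0.83686, p̂₂ = 167/219 ≈ 0.76256.
Pooled p̂ = (395+167)/(472+219) = 562/691 = 0.81331.
SE = √(0.151834 × 0.00668485) = 0.03186.
z = (0.83686 − 0.76256)/0.03186 = 0.07430/0.03186 = 2.332.
p-value = P(Z < 2.332) ≈ 0.9902, so at α = 0.1 we fail to reject H₀.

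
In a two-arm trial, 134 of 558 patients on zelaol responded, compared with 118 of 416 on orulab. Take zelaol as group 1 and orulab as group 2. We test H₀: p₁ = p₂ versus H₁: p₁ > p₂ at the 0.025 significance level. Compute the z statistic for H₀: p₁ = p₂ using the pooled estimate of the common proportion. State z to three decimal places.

p̂₁ = 134/558 = 0.24014, p̂₂ = 118/416 = 0.28365.
Pooled p̂ = (134+118)/(558+416) = 252/974 = 0.25873.
SE = √(0.191787 × 0.00419596) = 0.02837.
z = (0.24014 − 0.28365)/0.02837 = -0.04351/0.02837 = -1.534.
p-value = P(Z > -1.534) ≈ 0.9375. With α = 0.025, fail to reject H₀.

z = -1.534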